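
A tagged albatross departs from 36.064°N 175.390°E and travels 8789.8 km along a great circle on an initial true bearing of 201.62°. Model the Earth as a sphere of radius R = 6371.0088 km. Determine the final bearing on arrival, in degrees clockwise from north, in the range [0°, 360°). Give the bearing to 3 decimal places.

δ = 8789.8/6371.0088 = 1.379656 rad (79.0485°).
Start latitude φ₁ = 0.629436 rad; initial bearing θ = 3.518933 rad.
Applying the spherical law of cosines for sides, sin φ₂ = sin φ₁ cos δ + cos φ₁ sin δ cos θ = -0.625966, so φ₂ = -38.753°.
Then Δλ = atan2(-0.292415, 0.558478) = -0.482344 rad, from sin θ sin δ cos φ₁ over cos δ − sin φ₁ sin φ₂.
Hence λ₂ = 175.390° + -27.636° = 147.754°.
The forward bearing on arrival equals the back-azimuth from the destination plus 180°.
Back-azimuth from P₂ (-38.753°, 147.754°) to P₁ (36.064°, 175.390°), with Δλ' = λ₁ − λ₂ = 27.636°: atan2( sin Δλ' cos φ₁ , cos φ₂ sin φ₁ − sin φ₂ cos φ₁ cos Δλ' ) = 22.453°.
Final bearing = (22.453° + 180°) mod 360° = 202.453°.

final bearing 202.453°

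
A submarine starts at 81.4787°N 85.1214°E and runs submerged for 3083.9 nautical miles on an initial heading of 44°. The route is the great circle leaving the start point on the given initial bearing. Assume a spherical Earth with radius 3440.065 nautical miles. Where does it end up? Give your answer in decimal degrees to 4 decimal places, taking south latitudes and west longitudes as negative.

latitude 44.4866°, longitude -144.3947°

Angular distance δ = d/R = 3083.9 / 3440.065 = 0.896466 rad.
Start latitude φ₁ = 1.422072 rad; initial bearing θ = 0.767945 rad.
Applying the spherical law of cosines for sides, sin φ₂ = sin φ₁ cos δ + cos φ₁ sin δ cos θ = 0.700742, so φ₂ = 44.4866°.
For the longitude increment, Δλ = atan2( sin θ sin δ cos φ₁, cos δ − sin φ₁ sin φ₂ ) = atan2(0.080403, -0.068632) = 130.4839°.
λ₂ = 85.1214° + 130.4839° = 215.6053°, normalized to (−180°, 180°] → -144.3947°.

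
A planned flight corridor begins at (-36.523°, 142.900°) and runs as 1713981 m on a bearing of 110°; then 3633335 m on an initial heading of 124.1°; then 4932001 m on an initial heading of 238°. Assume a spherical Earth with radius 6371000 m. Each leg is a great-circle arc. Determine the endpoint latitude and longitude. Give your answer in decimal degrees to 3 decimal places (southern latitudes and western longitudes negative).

latitude -52.030°, longitude 132.571°

Apply the spherical direct solution leg by leg, carrying full precision between legs.
Leg 1: from (-36.523°, 142.900°), δ = 1713981/6371000 = 0.269029 rad, θ = 110° → φ = -40.300°, λ = 162.017°.
Leg 2: from (-40.300°, 162.017°), δ = 3633335/6371000 = 0.570293 rad, θ = 124.1° → φ = -50.830°, λ = -152.929°.
Leg 3: from (-50.830°, -152.929°), δ = 4932001/6371000 = 0.774133 rad, θ = 238° → φ = -52.030°, λ = 132.571°.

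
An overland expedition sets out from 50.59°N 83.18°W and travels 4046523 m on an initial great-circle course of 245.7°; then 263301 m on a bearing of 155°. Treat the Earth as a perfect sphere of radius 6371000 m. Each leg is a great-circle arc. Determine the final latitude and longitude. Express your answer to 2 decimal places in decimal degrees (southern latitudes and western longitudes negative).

latitude 25.69°, longitude -119.77°

Apply the spherical direct solution leg by leg, carrying full precision between legs.
Leg 1: from (50.59°, -83.18°), δ = 4046523/6371000 = 0.635147 rad, θ = 245.7° → φ = 27.84°, λ = -120.88°.
Leg 2: from (27.84°, -120.88°), δ = 263301/6371000 = 0.041328 rad, θ = 155° → φ = 25.69°, λ = -119.77°.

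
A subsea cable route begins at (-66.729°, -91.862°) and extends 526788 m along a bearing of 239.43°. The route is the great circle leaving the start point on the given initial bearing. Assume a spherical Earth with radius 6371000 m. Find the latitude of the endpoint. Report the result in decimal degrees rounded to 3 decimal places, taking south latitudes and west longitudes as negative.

The arc subtends δ = 526788/6371000 = 0.082685 rad at the centre.
Converting: φ₁ = -1.164641 rad, θ = 4.178842 rad.
Applying the spherical law of cosines for sides, sin φ₂ = sin φ₁ cos δ + cos φ₁ sin δ cos θ = -0.932103, so φ₂ = -68.765°.
Then Δλ = atan2(-0.028095, 0.140310) = -0.197620 rad, from sin θ sin δ cos φ₁ over cos δ − sin φ₁ sin φ₂.
λ₂ = λ₁ + Δλ = -103.185°.

latitude -68.765°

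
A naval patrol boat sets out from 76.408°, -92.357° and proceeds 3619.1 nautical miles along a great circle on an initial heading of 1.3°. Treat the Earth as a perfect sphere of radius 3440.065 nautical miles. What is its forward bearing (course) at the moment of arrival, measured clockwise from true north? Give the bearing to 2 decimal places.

final bearing 179.58°

δ = 3619.1/3440.065 = 1.052044 rad (60.2777°).
Start latitude φ₁ = 1.333571 rad; initial bearing θ = 0.022689 rad.
Destination latitude: φ₂ = arcsin( sin φ₁ cos δ + cos φ₁ sin δ cos θ ) = arcsin(0.685948) = 43.310°.
Then Δλ = atan2(0.004630, -0.170940) = 3.114512 rad, from sin θ sin δ cos φ₁ over cos δ − sin φ₁ sin φ₂.
λ₂ = -92.357° + 178.448° = 86.091°.
The forward bearing on arrival equals the back-azimuth from the destination plus 180°.
Back-azimuth from P₂ (43.31°, 86.09°) to P₁ (76.41°, -92.36°), with Δλ' = λ₁ − λ₂ = -178.45°: atan2( sin Δλ' cos φ₁ , cos φ₂ sin φ₁ − sin φ₂ cos φ₁ cos Δλ' ) = 359.58°.
Final bearing = (359.58° + 180°) mod 360° = 179.58°.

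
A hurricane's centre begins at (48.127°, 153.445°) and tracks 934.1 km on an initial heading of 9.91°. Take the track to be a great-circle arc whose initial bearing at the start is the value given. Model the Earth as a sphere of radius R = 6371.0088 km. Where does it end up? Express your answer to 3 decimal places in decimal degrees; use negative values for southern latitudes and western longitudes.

Angular distance δ = d/R = 934.1 / 6371.0088 = 0.146617 rad.
With φ₁ = 48.127° = 0.839975 rad and θ = 9.91° = 0.172962 rad:
Applying the spherical law of cosines for sides, sin φ₂ = sin φ₁ cos δ + cos φ₁ sin δ cos θ = 0.832696, so φ₂ = 56.377°.
Δλ = atan2( sin θ sin δ cos φ₁ , cos δ − sin φ₁ sin φ₂ ) = atan2(0.016782, 0.369224) = 0.045422 rad = 2.602°.
λ₂ = 153.445° + 2.602° = 156.047°.

latitude 56.377°, longitude 156.047°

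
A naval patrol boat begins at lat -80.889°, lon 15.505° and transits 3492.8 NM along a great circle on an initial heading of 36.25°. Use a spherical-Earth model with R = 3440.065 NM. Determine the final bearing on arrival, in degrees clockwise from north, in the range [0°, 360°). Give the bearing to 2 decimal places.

final bearing 5.90°

Angular distance δ = d/R = 3492.8 / 3440.065 = 1.015330 rad.
Converting: φ₁ = -1.411779 rad, θ = 0.632682 rad.
Applying the spherical law of cosines for sides, sin φ₂ = sin φ₁ cos δ + cos φ₁ sin δ cos θ = -0.412187, so φ₂ = -24.342°.
Δλ = atan2( sin θ sin δ cos φ₁ , cos δ − sin φ₁ sin φ₂ ) = atan2(0.079555, 0.120353) = 0.584079 rad = 33.465°.
λ₂ = 15.505° + 33.465° = 48.970°.
The forward bearing on arrival equals the back-azimuth from the destination plus 180°.
Back-azimuth from P₂ (-24.34°, 48.97°) to P₁ (-80.89°, 15.51°), with Δλ' = λ₁ − λ₂ = -33.47°: atan2( sin Δλ' cos φ₁ , cos φ₂ sin φ₁ − sin φ₂ cos φ₁ cos Δλ' ) = 185.90°.
Final bearing = (185.90° + 180°) mod 360° = 5.90°.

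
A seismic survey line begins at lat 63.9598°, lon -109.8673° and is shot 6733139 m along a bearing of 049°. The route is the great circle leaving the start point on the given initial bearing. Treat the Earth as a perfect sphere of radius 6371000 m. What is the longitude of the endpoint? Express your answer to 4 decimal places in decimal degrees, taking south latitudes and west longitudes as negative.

longitude 4.4864°

Central angle δ = d/R = 1.056842 rad.
Start latitude φ₁ = 1.116309 rad; initial bearing θ = 0.855211 rad.
Applying the spherical law of cosines for sides, sin φ₂ = sin φ₁ cos δ + cos φ₁ sin δ cos θ = 0.692520, so φ₂ = 43.8299°.
Then Δλ = atan2(0.288515, -0.130595) = 1.995849 rad, from sin θ sin δ cos φ₁ over cos δ − sin φ₁ sin φ₂.
λ₂ = -109.8673° + 114.3537° = 4.4864°.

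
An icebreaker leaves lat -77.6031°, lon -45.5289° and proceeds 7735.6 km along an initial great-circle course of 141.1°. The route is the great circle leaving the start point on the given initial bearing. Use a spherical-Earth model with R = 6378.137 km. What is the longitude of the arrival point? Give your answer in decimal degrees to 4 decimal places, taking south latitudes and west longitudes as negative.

Angular distance δ = d/R = 7735.6 / 6378.137 = 1.212831 rad.
Start latitude φ₁ = -1.354430 rad; initial bearing θ = 2.462660 rad.
sin φ₂ = sin φ₁ cos δ + cos φ₁ sin δ cos θ = (-0.976684)(0.350370) + (0.214682)(0.936612)(-0.778243) = -0.498685
φ₂ = asin(-0.498685) = -0.522081 rad = -29.9130°.
Then Δλ = atan2(0.126267, -0.136688) = 2.395803 rad, from sin θ sin δ cos φ₁ over cos δ − sin φ₁ sin φ₂.
λ₂ = λ₁ + Δλ = 91.7405°.

longitude 91.7405°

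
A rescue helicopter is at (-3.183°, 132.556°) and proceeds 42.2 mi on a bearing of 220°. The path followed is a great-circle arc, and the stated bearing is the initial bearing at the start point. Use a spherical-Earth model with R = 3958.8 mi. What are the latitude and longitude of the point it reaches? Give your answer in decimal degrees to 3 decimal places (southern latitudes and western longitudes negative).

latitude -3.651°, longitude 132.163°

Angular distance δ = d/R = 42.2 / 3958.8 = 0.010660 rad.
With φ₁ = -3.183° = -0.055554 rad and θ = 220° = 3.839724 rad:
Destination latitude: φ₂ = arcsin( sin φ₁ cos δ + cos φ₁ sin δ cos θ ) = arcsin(-0.063675) = -3.651°.
For the longitude increment, Δλ = atan2( sin θ sin δ cos φ₁, cos δ − sin φ₁ sin φ₂ ) = atan2(-0.006841, 0.996408) = -0.393°.
λ₂ = 132.556° + -0.393° = 132.163°.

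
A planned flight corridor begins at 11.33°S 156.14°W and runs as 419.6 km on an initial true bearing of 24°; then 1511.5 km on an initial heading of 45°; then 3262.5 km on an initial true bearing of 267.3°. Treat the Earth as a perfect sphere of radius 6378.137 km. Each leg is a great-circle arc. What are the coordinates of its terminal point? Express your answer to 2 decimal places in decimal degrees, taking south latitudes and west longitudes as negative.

latitude 0.23°, longitude -174.30°

Apply the spherical direct solution leg by leg, carrying full precision between legs.
Leg 1: from (-11.33°, -156.14°), δ = 419.6/6378.137 = 0.065787 rad, θ = 24° → φ = -7.88°, λ = -154.59°.
Leg 2: from (-7.88°, -154.59°), δ = 1511.5/6378.137 = 0.236981 rad, θ = 45° → φ = 1.78°, λ = -145.03°.
Leg 3: from (1.78°, -145.03°), δ = 3262.5/6378.137 = 0.511513 rad, θ = 267.3° → φ = 0.23°, λ = -174.30°.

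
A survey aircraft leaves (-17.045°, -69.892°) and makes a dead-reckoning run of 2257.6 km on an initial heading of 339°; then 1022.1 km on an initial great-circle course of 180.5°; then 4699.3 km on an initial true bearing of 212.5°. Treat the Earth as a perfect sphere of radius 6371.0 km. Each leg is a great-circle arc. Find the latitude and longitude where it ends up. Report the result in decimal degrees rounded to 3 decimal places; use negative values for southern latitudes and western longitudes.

latitude -40.954°, longitude -105.704°

Apply the spherical direct solution leg by leg, carrying full precision between legs.
Leg 1: from (-17.045°, -69.892°), δ = 2257.6/6371 = 0.354356 rad, θ = 339° → φ = 1.994°, λ = -77.039°.
Leg 2: from (1.994°, -77.039°), δ = 1022.1/6371 = 0.160430 rad, θ = 180.5° → φ = -7.197°, λ = -77.120°.
Leg 3: from (-7.197°, -77.120°), δ = 4699.3/6371 = 0.737608 rad, θ = 212.5° → φ = -40.954°, λ = -105.704°.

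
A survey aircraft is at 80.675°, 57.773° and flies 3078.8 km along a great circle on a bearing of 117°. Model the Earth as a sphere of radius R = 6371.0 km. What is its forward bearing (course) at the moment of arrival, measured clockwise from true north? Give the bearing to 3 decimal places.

The arc subtends δ = 3078.8/6371 = 0.483252 rad at the centre.
Start latitude φ₁ = 1.408044 rad; initial bearing θ = 2.042035 rad.
sin φ₂ = sin φ₁ cos δ + cos φ₁ sin δ cos θ = (0.986785)(0.885488) + (0.162034)(0.464661)(-0.453990) = 0.839605
φ₂ = asin(0.839605) = 0.996556 rad = 57.098°.
Then Δλ = atan2(0.067085, 0.056978) = 0.866681 rad, from sin θ sin δ cos φ₁ over cos δ − sin φ₁ sin φ₂.
λ₂ = λ₁ + Δλ = 107.430°.
The forward bearing on arrival equals the back-azimuth from the destination plus 180°.
Back-azimuth from P₂ (57.098°, 107.430°) to P₁ (80.675°, 57.773°), with Δλ' = λ₁ − λ₂ = -49.657°: atan2( sin Δλ' cos φ₁ , cos φ₂ sin φ₁ − sin φ₂ cos φ₁ cos Δλ' ) = 344.586°.
Final bearing = (344.586° + 180°) mod 360° = 164.586°.

final bearing 164.586°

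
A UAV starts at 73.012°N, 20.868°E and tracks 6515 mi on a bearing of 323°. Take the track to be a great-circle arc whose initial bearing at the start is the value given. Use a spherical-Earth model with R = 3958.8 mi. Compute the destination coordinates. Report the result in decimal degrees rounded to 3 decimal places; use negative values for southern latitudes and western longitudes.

δ = 6515/3958.8 = 1.645701 rad (94.2917°).
Converting: φ₁ = 1.274300 rad, θ = 5.637413 rad.
Destination latitude: φ₂ = arcsin( sin φ₁ cos δ + cos φ₁ sin δ cos θ ) = arcsin(0.161115) = 9.272°.
Then Δλ = atan2(-0.175340, -0.228919) = -2.487963 rad, from sin θ sin δ cos φ₁ over cos δ − sin φ₁ sin φ₂.
Hence λ₂ = 20.868° + -142.550° = -121.682°.

latitude 9.272°, longitude -121.682°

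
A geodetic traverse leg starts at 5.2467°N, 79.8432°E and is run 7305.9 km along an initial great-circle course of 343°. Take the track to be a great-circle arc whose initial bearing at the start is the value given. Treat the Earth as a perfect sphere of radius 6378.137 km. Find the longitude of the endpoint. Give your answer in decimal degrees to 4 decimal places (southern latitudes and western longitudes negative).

The arc subtends δ = 7305.9/6378.137 = 1.145460 rad at the centre.
With φ₁ = 5.2467° = 0.091572 rad and θ = 343° = 5.986479 rad:
sin φ₂ = sin φ₁ cos δ + cos φ₁ sin δ cos θ = (0.091444)(0.412627) + (0.995810)(0.910900)(0.956305) = 0.905181
φ₂ = asin(0.905181) = 1.131805 rad = 64.8476°.
Then Δλ = atan2(-0.265206, 0.329854) = -0.677181 rad, from sin θ sin δ cos φ₁ over cos δ − sin φ₁ sin φ₂.
λ₂ = 79.8432° + -38.7996° = 41.0436°.

longitude 41.0436°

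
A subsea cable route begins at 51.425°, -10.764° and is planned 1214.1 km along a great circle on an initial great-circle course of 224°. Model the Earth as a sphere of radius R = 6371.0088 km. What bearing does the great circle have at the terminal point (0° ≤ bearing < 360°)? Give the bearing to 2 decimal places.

Central angle δ = d/R = 0.190566 rad.
Converting: φ₁ = 0.897536 rad, θ = 3.909538 rad.
Destination latitude: φ₂ = arcsin( sin φ₁ cos δ + cos φ₁ sin δ cos θ ) = arcsin(0.682680) = 43.053°.
Δλ = atan2( sin θ sin δ cos φ₁ , cos δ − sin φ₁ sin φ₂ ) = atan2(-0.082044, 0.448183) = -0.181056 rad = -10.374°.
Hence λ₂ = -10.764° + -10.374° = -21.138°.
The forward bearing on arrival equals the back-azimuth from the destination plus 180°.
Back-azimuth from P₂ (43.05°, -21.14°) to P₁ (51.42°, -10.76°), with Δλ' = λ₁ − λ₂ = 10.37°: atan2( sin Δλ' cos φ₁ , cos φ₂ sin φ₁ − sin φ₂ cos φ₁ cos Δλ' ) = 36.35°.
Final bearing = (36.35° + 180°) mod 360° = 216.35°.

final bearing 216.35°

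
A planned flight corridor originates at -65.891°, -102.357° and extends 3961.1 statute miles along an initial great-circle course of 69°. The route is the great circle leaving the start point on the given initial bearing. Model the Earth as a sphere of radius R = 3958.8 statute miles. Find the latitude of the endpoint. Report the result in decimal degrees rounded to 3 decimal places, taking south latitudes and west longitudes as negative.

latitude -21.685°

Angular distance δ = d/R = 3961.1 / 3958.8 = 1.000581 rad.
With φ₁ = -65.891° = -1.150015 rad and θ = 69° = 1.204277 rad:
sin φ₂ = sin φ₁ cos δ + cos φ₁ sin δ cos θ = (-0.912770)(0.539813) + (0.408474)(0.841785)(0.358368) = -0.369502
φ₂ = asin(-0.369502) = -0.378473 rad = -21.685°.
Δλ = atan2( sin θ sin δ cos φ₁ , cos δ − sin φ₁ sin φ₂ ) = atan2(0.321009, 0.202543) = 1.007924 rad = 57.750°.
Hence λ₂ = -102.357° + 57.750° = -44.607°.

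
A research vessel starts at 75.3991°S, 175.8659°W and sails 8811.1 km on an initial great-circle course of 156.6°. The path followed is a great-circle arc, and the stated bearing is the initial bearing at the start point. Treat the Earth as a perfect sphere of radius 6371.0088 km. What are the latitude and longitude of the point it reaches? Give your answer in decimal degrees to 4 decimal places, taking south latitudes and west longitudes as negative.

The arc subtends δ = 8811.1/6371.0088 = 1.382999 rad at the centre.
Converting: φ₁ = -1.315963 rad, θ = 2.733186 rad.
Applying the spherical law of cosines for sides, sin φ₂ = sin φ₁ cos δ + cos φ₁ sin δ cos θ = -0.407950, so φ₂ = -24.0761°.
Δλ = atan2( sin θ sin δ cos φ₁ , cos δ − sin φ₁ sin φ₂ ) = atan2(0.098355, -0.208080) = 2.700042 rad = 154.7010°.
Hence λ₂ = -175.8659° + 154.7010° = -21.1649°.

latitude -24.0761°, longitude -21.1649°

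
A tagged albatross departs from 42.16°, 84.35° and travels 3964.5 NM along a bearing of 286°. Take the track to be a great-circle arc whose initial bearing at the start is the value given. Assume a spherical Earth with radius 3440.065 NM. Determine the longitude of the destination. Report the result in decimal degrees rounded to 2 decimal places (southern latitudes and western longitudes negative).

longitude 2.90°

Angular distance δ = d/R = 3964.5 / 3440.065 = 1.152449 rad.
Start latitude φ₁ = 0.735831 rad; initial bearing θ = 4.991642 rad.
Applying the spherical law of cosines for sides, sin φ₂ = sin φ₁ cos δ + cos φ₁ sin δ cos θ = 0.459379, so φ₂ = 27.35°.
For the longitude increment, Δλ = atan2( sin θ sin δ cos φ₁, cos δ − sin φ₁ sin φ₂ ) = atan2(-0.651108, 0.097914) = -81.45°.
λ₂ = λ₁ + Δλ = 2.90°.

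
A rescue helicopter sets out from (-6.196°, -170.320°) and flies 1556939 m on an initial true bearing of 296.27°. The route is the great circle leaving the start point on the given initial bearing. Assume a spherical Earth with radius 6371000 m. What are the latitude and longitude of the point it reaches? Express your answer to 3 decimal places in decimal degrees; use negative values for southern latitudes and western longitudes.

latitude 0.100°, longitude 177.149°

Central angle δ = d/R = 0.244379 rad.
Start latitude φ₁ = -0.108141 rad; initial bearing θ = 5.170887 rad.
sin φ₂ = sin φ₁ cos δ + cos φ₁ sin δ cos θ = (-0.107930)(0.970288) + (0.994159)(0.241954)(0.442602) = 0.001741
φ₂ = asin(0.001741) = 0.001741 rad = 0.100°.
Δλ = atan2( sin θ sin δ cos φ₁ , cos δ − sin φ₁ sin φ₂ ) = atan2(-0.215697, 0.970476) = -0.218704 rad = -12.531°.
λ₂ = -170.320° + -12.531° = -182.851°, normalized to (−180°, 180°] → 177.149°.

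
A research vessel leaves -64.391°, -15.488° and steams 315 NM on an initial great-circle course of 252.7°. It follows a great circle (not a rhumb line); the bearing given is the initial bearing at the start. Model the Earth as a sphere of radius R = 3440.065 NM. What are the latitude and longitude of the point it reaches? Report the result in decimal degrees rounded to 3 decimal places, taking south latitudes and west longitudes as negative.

Angular distance δ = d/R = 315 / 3440.065 = 0.091568 rad.
With φ₁ = -64.391° = -1.123835 rad and θ = 252.7° = 4.410447 rad:
Applying the spherical law of cosines for sides, sin φ₂ = sin φ₁ cos δ + cos φ₁ sin δ cos θ = -0.909740, so φ₂ = -65.469°.
Δλ = atan2( sin θ sin δ cos φ₁ , cos δ − sin φ₁ sin φ₂ ) = atan2(-0.037735, 0.175439) = -0.211861 rad = -12.139°.
λ₂ = λ₁ + Δλ = -27.627°.

latitude -65.469°, longitude -27.627°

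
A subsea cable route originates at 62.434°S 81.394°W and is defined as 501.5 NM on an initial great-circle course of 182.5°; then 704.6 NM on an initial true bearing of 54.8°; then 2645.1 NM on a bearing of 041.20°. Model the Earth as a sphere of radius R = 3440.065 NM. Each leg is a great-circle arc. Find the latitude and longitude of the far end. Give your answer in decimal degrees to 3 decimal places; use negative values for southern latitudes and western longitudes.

Apply the spherical direct solution leg by leg, carrying full precision between legs.
Leg 1: from (-62.434°, -81.394°), δ = 501.5/3440.065 = 0.145782 rad, θ = 182.5° → φ = -70.776°, λ = -82.497°.
Leg 2: from (-70.776°, -82.497°), δ = 704.6/3440.065 = 0.204822 rad, θ = 54.8° → φ = -62.362°, λ = -61.502°.
Leg 3: from (-62.362°, -61.502°), δ = 2645.1/3440.065 = 0.768910 rad, θ = 41.2° → φ = -23.201°, λ = -31.613°.

latitude -23.201°, longitude -31.613°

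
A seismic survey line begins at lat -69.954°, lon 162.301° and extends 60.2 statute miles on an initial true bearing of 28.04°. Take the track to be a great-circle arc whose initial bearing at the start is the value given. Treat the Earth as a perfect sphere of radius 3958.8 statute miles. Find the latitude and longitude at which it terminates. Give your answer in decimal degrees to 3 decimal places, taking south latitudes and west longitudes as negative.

The arc subtends δ = 60.2/3958.8 = 0.015207 rad at the centre.
Converting: φ₁ = -1.220928 rad, θ = 0.489390 rad.
Applying the spherical law of cosines for sides, sin φ₂ = sin φ₁ cos δ + cos φ₁ sin δ cos θ = -0.934709, so φ₂ = -69.181°.
For the longitude increment, Δλ = atan2( sin θ sin δ cos φ₁, cos δ − sin φ₁ sin φ₂ ) = atan2(0.002450, 0.121802) = 1.152°.
λ₂ = 162.301° + 1.152° = 163.453°.

latitude -69.181°, longitude 163.453°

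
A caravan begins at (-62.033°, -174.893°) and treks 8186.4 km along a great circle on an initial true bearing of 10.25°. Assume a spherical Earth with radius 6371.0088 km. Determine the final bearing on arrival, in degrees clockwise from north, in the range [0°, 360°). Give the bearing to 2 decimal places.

Central angle δ = d/R = 1.284946 rad.
With φ₁ = -62.033° = -1.082680 rad and θ = 10.25° = 0.178896 rad:
sin φ₂ = sin φ₁ cos δ + cos φ₁ sin δ cos θ = (-0.883218)(0.281974) + (0.468963)(0.959422)(0.984041) = 0.193709
φ₂ = asin(0.193709) = 0.194941 rad = 11.169°.
Then Δλ = atan2(0.080063, 0.453061) = 0.174910 rad, from sin θ sin δ cos φ₁ over cos δ − sin φ₁ sin φ₂.
λ₂ = -174.893° + 10.022° = -164.871°.
The forward bearing on arrival equals the back-azimuth from the destination plus 180°.
Back-azimuth from P₂ (11.17°, -164.87°) to P₁ (-62.03°, -174.89°), with Δλ' = λ₁ − λ₂ = -10.02°: atan2( sin Δλ' cos φ₁ , cos φ₂ sin φ₁ − sin φ₂ cos φ₁ cos Δλ' ) = 184.88°.
Final bearing = (184.88° + 180°) mod 360° = 4.88°.

final bearing 4.88°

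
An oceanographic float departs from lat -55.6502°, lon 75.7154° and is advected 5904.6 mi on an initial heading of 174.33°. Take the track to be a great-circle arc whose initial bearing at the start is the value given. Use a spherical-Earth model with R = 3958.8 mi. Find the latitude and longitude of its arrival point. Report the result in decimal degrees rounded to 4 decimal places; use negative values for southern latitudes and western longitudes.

δ = 5904.6/3958.8 = 1.491513 rad (85.4574°).
Converting: φ₁ = -0.971279 rad, θ = 3.042632 rad.
sin φ₂ = sin φ₁ cos δ + cos φ₁ sin δ cos θ = (-0.825608)(0.079201) + (0.564244)(0.996859)(-0.995107) = -0.625108
φ₂ = asin(-0.625108) = -0.675270 rad = -38.6901°.
Δλ = atan2( sin θ sin δ cos φ₁ , cos δ − sin φ₁ sin φ₂ ) = atan2(0.055571, -0.436894) = 3.015075 rad = 172.7511°.
λ₂ = 75.7154° + 172.7511° = 248.4665°, normalized to (−180°, 180°] → -111.5335°.

latitude -38.6901°, longitude -111.5335°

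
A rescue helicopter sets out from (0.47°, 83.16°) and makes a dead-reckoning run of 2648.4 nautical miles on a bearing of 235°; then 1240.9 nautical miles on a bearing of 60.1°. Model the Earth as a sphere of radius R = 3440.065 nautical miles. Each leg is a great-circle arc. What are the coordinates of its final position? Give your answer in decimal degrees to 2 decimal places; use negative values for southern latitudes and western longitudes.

Apply the spherical direct solution leg by leg, carrying full precision between legs.
Leg 1: from (0.47°, 83.16°), δ = 2648.4/3440.065 = 0.769869 rad, θ = 235° → φ = -23.16°, λ = 44.83°.
Leg 2: from (-23.16°, 44.83°), δ = 1240.9/3440.065 = 0.360720 rad, θ = 60.1° → φ = -11.90°, λ = 63.05°.

latitude -11.90°, longitude 63.05°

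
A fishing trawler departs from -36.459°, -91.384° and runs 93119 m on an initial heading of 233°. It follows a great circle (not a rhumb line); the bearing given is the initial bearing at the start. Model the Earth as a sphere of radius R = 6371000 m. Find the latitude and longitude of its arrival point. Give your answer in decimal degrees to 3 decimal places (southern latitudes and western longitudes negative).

latitude -36.960°, longitude -92.221°

δ = 93119/6371000 = 0.014616 rad (0.8374°).
Start latitude φ₁ = -0.636330 rad; initial bearing θ = 4.066617 rad.
sin φ₂ = sin φ₁ cos δ + cos φ₁ sin δ cos θ = (-0.594247)(0.999893) + (0.804282)(0.014616)(-0.601815) = -0.601258
φ₂ = asin(-0.601258) = -0.645075 rad = -36.960°.
Then Δλ = atan2(-0.009388, 0.642597) = -0.014608 rad, from sin θ sin δ cos φ₁ over cos δ − sin φ₁ sin φ₂.
λ₂ = -91.384° + -0.837° = -92.221°.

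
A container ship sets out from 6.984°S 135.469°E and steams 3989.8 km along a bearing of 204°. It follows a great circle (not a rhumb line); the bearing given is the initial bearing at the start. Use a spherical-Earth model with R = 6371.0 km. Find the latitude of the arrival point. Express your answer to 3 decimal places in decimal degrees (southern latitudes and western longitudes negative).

latitude -39.049°

Central angle δ = d/R = 0.626244 rad.
Converting: φ₁ = -0.121894 rad, θ = 3.560472 rad.
sin φ₂ = sin φ₁ cos δ + cos φ₁ sin δ cos θ = (-0.121592)(0.810235) + (0.992580)(0.586106)(-0.913545) = -0.629979
φ₂ = asin(-0.629979) = -0.681527 rad = -39.049°.
Δλ = atan2( sin θ sin δ cos φ₁ , cos δ − sin φ₁ sin φ₂ ) = atan2(-0.236622, 0.733634) = -0.312000 rad = -17.876°.
Hence λ₂ = 135.469° + -17.876° = 117.593°.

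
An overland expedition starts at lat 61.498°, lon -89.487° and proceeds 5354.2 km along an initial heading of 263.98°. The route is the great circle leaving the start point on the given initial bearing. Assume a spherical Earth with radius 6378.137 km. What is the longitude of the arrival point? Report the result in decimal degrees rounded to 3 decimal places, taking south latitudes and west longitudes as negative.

longitude -151.866°

The arc subtends δ = 5354.2/6378.137 = 0.839461 rad at the centre.
With φ₁ = 61.498° = 1.073343 rad and θ = 263.98° = 4.607320 rad:
Destination latitude: φ₂ = arcsin( sin φ₁ cos δ + cos φ₁ sin δ cos θ ) = arcsin(0.549671) = 33.344°.
For the longitude increment, Δλ = atan2( sin θ sin δ cos φ₁, cos δ − sin φ₁ sin φ₂ ) = atan2(-0.353206, 0.184813) = -62.379°.
Hence λ₂ = -89.487° + -62.379° = -151.866°.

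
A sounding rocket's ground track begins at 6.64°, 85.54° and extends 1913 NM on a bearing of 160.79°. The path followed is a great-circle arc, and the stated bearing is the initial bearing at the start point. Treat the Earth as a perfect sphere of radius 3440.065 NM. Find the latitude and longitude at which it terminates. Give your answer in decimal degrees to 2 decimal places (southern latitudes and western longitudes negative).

latitude -23.39°, longitude 96.45°

Central angle δ = d/R = 0.556094 rad.
Converting: φ₁ = 0.115890 rad, θ = 2.806315 rad.
sin φ₂ = sin φ₁ cos δ + cos φ₁ sin δ cos θ = (0.115631)(0.849323) + (0.993292)(0.527873)(-0.944319) = -0.396929
φ₂ = asin(-0.396929) = -0.408168 rad = -23.39°.
For the longitude increment, Δλ = atan2( sin θ sin δ cos φ₁, cos δ − sin φ₁ sin φ₂ ) = atan2(0.172522, 0.895221) = 10.91°.
Hence λ₂ = 85.54° + 10.91° = 96.45°.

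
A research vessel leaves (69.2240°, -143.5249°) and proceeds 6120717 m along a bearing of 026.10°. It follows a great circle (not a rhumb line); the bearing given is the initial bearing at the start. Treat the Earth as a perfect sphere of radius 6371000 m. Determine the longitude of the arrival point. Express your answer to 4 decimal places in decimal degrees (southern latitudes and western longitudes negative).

Central angle δ = d/R = 0.960715 rad.
With φ₁ = 69.2240° = 1.208187 rad and θ = 26.1° = 0.455531 rad:
sin φ₂ = sin φ₁ cos δ + cos φ₁ sin δ cos θ = (0.934974)(0.572934) + (0.354715)(0.819602)(0.898028) = 0.796758
φ₂ = asin(0.796758) = 0.921911 rad = 52.8216°.
Then Δλ = atan2(0.127901, -0.172014) = 2.502231 rad, from sin θ sin δ cos φ₁ over cos δ − sin φ₁ sin φ₂.
Hence λ₂ = -143.5249° + 143.3673° = -0.1576°.

longitude -0.1576°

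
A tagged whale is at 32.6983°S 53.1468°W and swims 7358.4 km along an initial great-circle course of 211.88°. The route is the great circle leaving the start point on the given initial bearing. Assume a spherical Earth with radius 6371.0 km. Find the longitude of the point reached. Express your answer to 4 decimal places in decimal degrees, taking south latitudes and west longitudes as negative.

Angular distance δ = d/R = 7358.4 / 6371 = 1.154984 rad.
Start latitude φ₁ = -0.570693 rad; initial bearing θ = 3.698004 rad.
sin φ₂ = sin φ₁ cos δ + cos φ₁ sin δ cos θ = (-0.540215)(0.403934) + (0.841527)(0.914788)(-0.849156) = -0.871908
φ₂ = asin(-0.871908) = -1.059084 rad = -60.6811°.
Δλ = atan2( sin θ sin δ cos φ₁ , cos δ − sin φ₁ sin φ₂ ) = atan2(-0.406574, -0.067084) = -1.734322 rad = -99.3693°.
Hence λ₂ = -53.1468° + -99.3693° = -152.5161°.

longitude -152.5161°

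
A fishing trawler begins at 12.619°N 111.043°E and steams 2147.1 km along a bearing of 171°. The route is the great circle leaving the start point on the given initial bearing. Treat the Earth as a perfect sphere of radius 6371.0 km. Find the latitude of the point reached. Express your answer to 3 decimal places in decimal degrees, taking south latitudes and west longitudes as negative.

Angular distance δ = d/R = 2147.1 / 6371 = 0.337011 rad.
With φ₁ = 12.619° = 0.220243 rad and θ = 171° = 2.984513 rad:
Applying the spherical law of cosines for sides, sin φ₂ = sin φ₁ cos δ + cos φ₁ sin δ cos θ = -0.112530, so φ₂ = -6.461°.
Δλ = atan2( sin θ sin δ cos φ₁ , cos δ − sin φ₁ sin φ₂ ) = atan2(0.050478, 0.968331) = 0.052082 rad = 2.984°.
λ₂ = λ₁ + Δλ = 114.027°.

latitude -6.461°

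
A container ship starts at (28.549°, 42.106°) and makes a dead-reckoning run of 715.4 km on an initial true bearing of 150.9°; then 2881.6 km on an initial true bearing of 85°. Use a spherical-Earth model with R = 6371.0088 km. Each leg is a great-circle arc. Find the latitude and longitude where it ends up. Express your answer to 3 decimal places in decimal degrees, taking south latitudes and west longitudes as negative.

latitude 22.636°, longitude 73.642°

Apply the spherical direct solution leg by leg, carrying full precision between legs.
Leg 1: from (28.549°, 42.106°), δ = 715.4/6371.0088 = 0.112290 rad, θ = 150.9° → φ = 22.886°, λ = 45.497°.
Leg 2: from (22.886°, 45.497°), δ = 2881.6/6371.0088 = 0.452299 rad, θ = 85° → φ = 22.636°, λ = 73.642°.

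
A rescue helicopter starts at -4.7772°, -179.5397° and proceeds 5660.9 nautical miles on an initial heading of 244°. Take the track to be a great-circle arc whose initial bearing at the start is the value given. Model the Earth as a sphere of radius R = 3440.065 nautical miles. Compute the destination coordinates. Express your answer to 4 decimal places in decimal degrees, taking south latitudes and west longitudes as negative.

δ = 5660.9/3440.065 = 1.645579 rad (94.2848°).
Start latitude φ₁ = -0.083378 rad; initial bearing θ = 4.258603 rad.
Applying the spherical law of cosines for sides, sin φ₂ = sin φ₁ cos δ + cos φ₁ sin δ cos θ = -0.429405, so φ₂ = -25.4298°.
For the longitude increment, Δλ = atan2( sin θ sin δ cos φ₁, cos δ − sin φ₁ sin φ₂ ) = atan2(-0.893168, -0.110475) = -97.0510°.
λ₂ = -179.5397° + -97.0510° = -276.5907°, normalized to (−180°, 180°] → 83.4093°.

latitude -25.4298°, longitude 83.4093°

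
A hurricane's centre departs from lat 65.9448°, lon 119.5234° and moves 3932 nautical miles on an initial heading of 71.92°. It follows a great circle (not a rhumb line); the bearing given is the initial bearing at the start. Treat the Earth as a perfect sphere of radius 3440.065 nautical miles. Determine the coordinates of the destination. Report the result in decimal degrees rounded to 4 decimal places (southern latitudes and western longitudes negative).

latitude 29.5997°, longitude -144.6183°

The arc subtends δ = 3932/3440.065 = 1.143002 rad at the centre.
With φ₁ = 65.9448° = 1.150954 rad and θ = 71.92° = 1.255241 rad:
Destination latitude: φ₂ = arcsin( sin φ₁ cos δ + cos φ₁ sin δ cos θ ) = arcsin(0.493937) = 29.5997°.
For the longitude increment, Δλ = atan2( sin θ sin δ cos φ₁, cos δ − sin φ₁ sin φ₂ ) = atan2(0.352571, -0.036175) = 95.8583°.
λ₂ = 119.5234° + 95.8583° = 215.3817°, normalized to (−180°, 180°] → -144.6183°.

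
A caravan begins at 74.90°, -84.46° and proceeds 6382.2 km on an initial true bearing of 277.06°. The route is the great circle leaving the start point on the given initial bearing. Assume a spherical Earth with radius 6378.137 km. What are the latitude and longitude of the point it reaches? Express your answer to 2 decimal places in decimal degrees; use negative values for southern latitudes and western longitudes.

The arc subtends δ = 6382.2/6378.137 = 1.000637 rad at the centre.
With φ₁ = 74.90° = 1.307252 rad and θ = 277.06° = 4.835609 rad:
sin φ₂ = sin φ₁ cos δ + cos φ₁ sin δ cos θ = (0.965473)(0.539766) + (0.260505)(0.841815)(0.122909) = 0.548083
φ₂ = asin(0.548083) = 0.580071 rad = 33.24°.
Then Δλ = atan2(-0.217634, 0.010607) = -1.522097 rad, from sin θ sin δ cos φ₁ over cos δ − sin φ₁ sin φ₂.
λ₂ = -84.46° + -87.21° = -171.67°.

latitude 33.24°, longitude -171.67°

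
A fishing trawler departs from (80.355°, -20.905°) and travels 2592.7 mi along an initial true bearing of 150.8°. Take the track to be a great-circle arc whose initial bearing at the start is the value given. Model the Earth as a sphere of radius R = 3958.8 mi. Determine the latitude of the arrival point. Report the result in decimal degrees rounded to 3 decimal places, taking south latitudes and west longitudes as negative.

Central angle δ = d/R = 0.654921 rad.
Start latitude φ₁ = 1.402459 rad; initial bearing θ = 2.631957 rad.
Destination latitude: φ₂ = arcsin( sin φ₁ cos δ + cos φ₁ sin δ cos θ ) = arcsin(0.692804) = 43.852°.
Δλ = atan2( sin θ sin δ cos φ₁ , cos δ − sin φ₁ sin φ₂ ) = atan2(0.049786, 0.110085) = 0.424723 rad = 24.335°.
Hence λ₂ = -20.905° + 24.335° = 3.430°.

latitude 43.852°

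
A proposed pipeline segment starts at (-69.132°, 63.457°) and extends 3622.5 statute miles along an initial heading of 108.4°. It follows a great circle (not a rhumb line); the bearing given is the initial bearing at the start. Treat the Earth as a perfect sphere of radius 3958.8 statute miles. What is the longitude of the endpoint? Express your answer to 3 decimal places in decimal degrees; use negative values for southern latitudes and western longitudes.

The arc subtends δ = 3622.5/3958.8 = 0.915050 rad at the centre.
Converting: φ₁ = -1.206581 rad, θ = 1.891937 rad.
Applying the spherical law of cosines for sides, sin φ₂ = sin φ₁ cos δ + cos φ₁ sin δ cos θ = -0.658872, so φ₂ = -41.214°.
Δλ = atan2( sin θ sin δ cos φ₁ , cos δ − sin φ₁ sin φ₂ ) = atan2(0.267900, -0.005901) = 1.592821 rad = 91.262°.
Hence λ₂ = 63.457° + 91.262° = 154.719°.

longitude 154.719°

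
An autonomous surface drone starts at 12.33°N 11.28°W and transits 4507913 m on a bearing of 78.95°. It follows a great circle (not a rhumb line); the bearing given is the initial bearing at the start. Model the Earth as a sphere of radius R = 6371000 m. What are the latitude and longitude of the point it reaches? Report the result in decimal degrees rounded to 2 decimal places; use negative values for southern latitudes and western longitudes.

The arc subtends δ = 4507913/6371000 = 0.707568 rad at the centre.
Start latitude φ₁ = 0.215199 rad; initial bearing θ = 1.377937 rad.
Destination latitude: φ₂ = arcsin( sin φ₁ cos δ + cos φ₁ sin δ cos θ ) = arcsin(0.283987) = 16.50°.
For the longitude increment, Δλ = atan2( sin θ sin δ cos φ₁, cos δ − sin φ₁ sin φ₂ ) = atan2(0.623222, 0.699302) = 41.71°.
λ₂ = λ₁ + Δλ = 30.43°.

latitude 16.50°, longitude 30.43°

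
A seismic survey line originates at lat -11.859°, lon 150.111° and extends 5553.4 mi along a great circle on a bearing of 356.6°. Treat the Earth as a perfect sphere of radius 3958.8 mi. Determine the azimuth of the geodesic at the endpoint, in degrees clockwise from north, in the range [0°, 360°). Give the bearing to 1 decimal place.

final bearing 351.0°

Angular distance δ = d/R = 5553.4 / 3958.8 = 1.402799 rad.
Converting: φ₁ = -0.206979 rad, θ = 6.223844 rad.
Destination latitude: φ₂ = arcsin( sin φ₁ cos δ + cos φ₁ sin δ cos θ ) = arcsin(0.928818) = 68.251°.
Δλ = atan2( sin θ sin δ cos φ₁ , cos δ − sin φ₁ sin φ₂ ) = atan2(-0.057223, 0.358084) = -0.158465 rad = -9.079°.
Hence λ₂ = 150.111° + -9.079° = 141.032°.
The forward bearing on arrival equals the back-azimuth from the destination plus 180°.
Back-azimuth from P₂ (68.3°, 141.0°) to P₁ (-11.9°, 150.1°), with Δλ' = λ₁ − λ₂ = 9.1°: atan2( sin Δλ' cos φ₁ , cos φ₂ sin φ₁ − sin φ₂ cos φ₁ cos Δλ' ) = 171.0°.
Final bearing = (171.0° + 180°) mod 360° = 351.0°.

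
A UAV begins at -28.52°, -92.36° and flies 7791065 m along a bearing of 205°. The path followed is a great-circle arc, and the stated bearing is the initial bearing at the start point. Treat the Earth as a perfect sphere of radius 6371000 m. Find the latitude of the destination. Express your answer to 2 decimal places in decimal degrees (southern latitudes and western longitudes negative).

latitude -65.70°

Central angle δ = d/R = 1.222895 rad.
Start latitude φ₁ = -0.497768 rad; initial bearing θ = 3.577925 rad.
Applying the spherical law of cosines for sides, sin φ₂ = sin φ₁ cos δ + cos φ₁ sin δ cos θ = -0.911400, so φ₂ = -65.70°.
For the longitude increment, Δλ = atan2( sin θ sin δ cos φ₁, cos δ − sin φ₁ sin φ₂ ) = atan2(-0.349087, -0.094237) = -105.11°.
λ₂ = -92.36° + -105.11° = -197.47°, normalized to (−180°, 180°] → 162.53°.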